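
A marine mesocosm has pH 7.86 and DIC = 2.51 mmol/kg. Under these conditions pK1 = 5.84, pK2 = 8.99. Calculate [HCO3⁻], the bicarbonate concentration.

[HCO3⁻] = 2.32 mmol/kg

α₁ = 1 / (1 + [H⁺]/K1 + K2/[H⁺]) = 1 / (1 + 10^-2.02 + 10^-1.13)
   = 1 / (1 + 0.0095499 + 0.074131) = 1/1.0837 = 0.9228
[HCO3⁻] = α₁ × DIC = 0.9228 × 2.51 = 2.32 mmol/kg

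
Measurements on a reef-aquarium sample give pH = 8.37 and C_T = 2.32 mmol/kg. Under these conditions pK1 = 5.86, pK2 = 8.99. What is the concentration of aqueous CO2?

[CO2*] = 5.77 μmol/kg

α₀ = 1 / (1 + K1/[H⁺] + K1K2/[H⁺]²) = 1 / (1 + 10^+2.51 + 10^+1.89)
   = 1 / (1 + 323.59 + 77.625) = 1/402.22 = 0.002486
[CO2*] = α₀ × DIC = 0.002486 × 2.32 = 0.00577 mmol/kg = 5.77 μmol/kg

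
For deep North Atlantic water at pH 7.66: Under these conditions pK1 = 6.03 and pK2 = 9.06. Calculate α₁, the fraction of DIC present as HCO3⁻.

α₁ = 0.941

α₁ = 1 / (1 + [H⁺]/K1 + K2/[H⁺]) = 1 / (1 + 10^-1.63 + 10^-1.40)
   = 1 / (1 + 0.023442 + 0.039811) = 1/1.0633 = 0.9405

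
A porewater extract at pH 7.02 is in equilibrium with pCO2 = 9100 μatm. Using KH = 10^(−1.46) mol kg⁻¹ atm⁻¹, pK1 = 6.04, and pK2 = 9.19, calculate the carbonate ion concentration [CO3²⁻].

[CO3²⁻] = 0.0204 mmol/kg

[CO2*] = KH · pCO2 = 10^(−1.46) × 9100×10^-6 = 3.155×10^-4 mol/kg
α₀ = 1/(1 + K1/[H⁺] + K1K2/[H⁺]²) = 1/(1 + 10^+0.98 + 10^-1.19) = 0.09421
DIC = [CO2*]/α₀ = 3.155×10^-4 / 0.09421 = 3.349 mmol/kg
[CO3²⁻] = α₂·DIC; α₂ = 0.006083, so [CO3²⁻] = 0.006083 × 3.349 = 0.0204 mmol/kg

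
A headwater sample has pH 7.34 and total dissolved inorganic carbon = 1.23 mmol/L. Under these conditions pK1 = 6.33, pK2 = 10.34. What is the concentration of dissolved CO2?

α₀ = 1 / (1 + K1/[H⁺] + K1K2/[H⁺]²) = 1 / (1 + 10^+1.01 + 10^-1.99)
   = 1 / (1 + 10.233 + 0.010233) = 1/11.243 = 0.08894
[CO2*] = α₀ × DIC = 0.08894 × 1.23 = 0.109 mmol/L

[CO2*] = 0.109 mmol/L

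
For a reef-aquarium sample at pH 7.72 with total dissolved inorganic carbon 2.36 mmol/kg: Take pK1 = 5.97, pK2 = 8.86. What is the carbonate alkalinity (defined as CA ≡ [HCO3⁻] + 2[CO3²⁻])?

CA = [HCO3⁻] + 2[CO3²⁻] = (α₁ + 2α₂)·DIC
At pH 7.72: [H⁺]/K1 = 10^-1.75 = 0.017783, K2/[H⁺] = 10^-1.14 = 0.072444
α₁ = 1/(1 + 0.017783 + 0.072444) = 1/1.0902 = 0.9172; α₂ = α₁·K2/[H⁺] = 0.06645
α₁ + 2α₂ = 1.0501
CA = 1.0501 × 2.36 = 2.48 mmol/kg

CA = 2.48 mmol/kg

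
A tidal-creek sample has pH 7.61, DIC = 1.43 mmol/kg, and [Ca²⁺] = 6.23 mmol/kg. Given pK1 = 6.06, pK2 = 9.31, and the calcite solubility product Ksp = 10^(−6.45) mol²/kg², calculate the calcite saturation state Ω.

α₂ = 1 / (1 + [H⁺]/K2 + [H⁺]²/(K1K2)) = 1 / (1 + 10^+1.70 + 10^+0.15)
   = 1 / (1 + 50.119 + 1.4125) = 1/52.531 = 0.01904
[CO3²⁻] = α₂ × DIC = 0.01904 × 1.43 = 0.02722 mmol/kg
Ksp = 10^(−6.45) = 3.548×10^-7
Ω = [Ca²⁺][CO3²⁻]/Ksp = (6.23×10^-3)(2.722×10^-5) / 3.548×10^-7 = 0.478

Ω = 0.478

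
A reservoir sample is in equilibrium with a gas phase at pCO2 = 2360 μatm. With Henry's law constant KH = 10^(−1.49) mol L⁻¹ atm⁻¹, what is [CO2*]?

KH = 10^(−1.49) = 3.236×10^-2 mol L⁻¹ atm⁻¹
[CO2*] = KH · pCO2 = 3.236×10^-2 × 2360×10^-6 atm = 7.64×10^-5 mol/L

[CO2*] = 76.4 μmol/L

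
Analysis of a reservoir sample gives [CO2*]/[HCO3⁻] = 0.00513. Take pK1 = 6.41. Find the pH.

pH = 8.70

From K1 = [H⁺][HCO3⁻]/[CO2*]:  pH = pK1 − log₁₀([CO2*]/[HCO3⁻])
log₁₀(0.00513) = -2.290
pH = 6.41 − (-2.290) = 8.70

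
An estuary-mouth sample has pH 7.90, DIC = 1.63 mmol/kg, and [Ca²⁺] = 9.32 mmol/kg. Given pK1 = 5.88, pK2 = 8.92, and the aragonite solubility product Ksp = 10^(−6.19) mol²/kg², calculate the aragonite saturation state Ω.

Ω = 2.03

α₂ = 1 / (1 + [H⁺]/K2 + [H⁺]²/(K1K2)) = 1 / (1 + 10^+1.02 + 10^-1.00)
   = 1 / (1 + 10.471 + 0.10000) = 1/11.571 = 0.08642
[CO3²⁻] = α₂ × DIC = 0.08642 × 1.63 = 0.1409 mmol/kg
Ksp = 10^(−6.19) = 6.457×10^-7
Ω = [Ca²⁺][CO3²⁻]/Ksp = (9.32×10^-3)(1.409×10^-4) / 6.457×10^-7 = 2.03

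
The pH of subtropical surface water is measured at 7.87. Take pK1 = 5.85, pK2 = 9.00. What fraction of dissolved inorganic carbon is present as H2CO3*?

α₀ = 1 / (1 + K1/[H⁺] + K1K2/[H⁺]²) = 1 / (1 + 10^+2.02 + 10^+0.89)
   = 1 / (1 + 104.71 + 7.7625) = 1/113.48 = 0.008812

α₀ = 0.00881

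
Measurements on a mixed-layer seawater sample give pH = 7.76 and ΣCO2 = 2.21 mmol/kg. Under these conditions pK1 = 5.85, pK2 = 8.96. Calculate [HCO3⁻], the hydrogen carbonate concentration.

[HCO3⁻] = 2.06 mmol/kg

α₁ = 1 / (1 + [H⁺]/K1 + K2/[H⁺]) = 1 / (1 + 10^-1.91 + 10^-1.20)
   = 1 / (1 + 0.012303 + 0.063096) = 1/1.0754 = 0.9299
[HCO3⁻] = α₁ × DIC = 0.9299 × 2.21 = 2.06 mmol/kg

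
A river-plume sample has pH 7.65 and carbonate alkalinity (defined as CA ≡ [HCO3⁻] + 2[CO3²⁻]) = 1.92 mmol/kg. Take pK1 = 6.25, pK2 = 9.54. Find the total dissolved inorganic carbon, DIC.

DIC = 1.97 mmol/kg

CA = [HCO3⁻] + 2[CO3²⁻] = (α₁ + 2α₂)·DIC
At pH 7.65: [H⁺]/K1 = 10^-1.40 = 0.039811, K2/[H⁺] = 10^-1.89 = 0.012882
α₁ = 1/(1 + 0.039811 + 0.012882) = 1/1.0527 = 0.9499; α₂ = α₁·K2/[H⁺] = 0.01224
α₁ + 2α₂ = 0.9744
DIC = CA / (α₁ + 2α₂) = 1.92 / 0.9744 = 1.97 mmol/kg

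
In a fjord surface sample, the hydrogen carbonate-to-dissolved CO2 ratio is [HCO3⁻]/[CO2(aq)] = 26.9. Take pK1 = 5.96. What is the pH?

From K1 = [H⁺][HCO3⁻]/[CO2(aq)]:  pH = pK1 + log₁₀([HCO3⁻]/[CO2(aq)])
log₁₀(26.9) = +1.430
pH = 5.96 + (+1.430) = 7.39

pH = 7.39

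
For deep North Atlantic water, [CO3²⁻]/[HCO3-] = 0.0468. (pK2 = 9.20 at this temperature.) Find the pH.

From K2 = [H⁺][CO3²⁻]/[HCO3-]:  pH = pK2 + log₁₀([CO3²⁻]/[HCO3-])
log₁₀(0.0468) = -1.330
pH = 9.20 + (-1.330) = 7.87

pH = 7.87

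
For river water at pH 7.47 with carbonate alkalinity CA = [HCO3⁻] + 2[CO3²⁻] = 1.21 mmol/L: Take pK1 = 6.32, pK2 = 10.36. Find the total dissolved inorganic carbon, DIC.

CA = [HCO3⁻] + 2[CO3²⁻] = (α₁ + 2α₂)·DIC
At pH 7.47: [H⁺]/K1 = 10^-1.15 = 0.070795, K2/[H⁺] = 10^-2.89 = 0.0012882
α₁ = 1/(1 + 0.070795 + 0.0012882) = 1/1.0721 = 0.9328; α₂ = α₁·K2/[H⁺] = 0.001202
α₁ + 2α₂ = 0.9352
DIC = CA / (α₁ + 2α₂) = 1.21 / 0.9352 = 1.29 mmol/L

DIC = 1.29 mmol/L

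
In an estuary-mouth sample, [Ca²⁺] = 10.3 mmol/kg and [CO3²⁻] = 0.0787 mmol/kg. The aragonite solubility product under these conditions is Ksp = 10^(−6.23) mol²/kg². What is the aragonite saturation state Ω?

Ksp = 10^(−6.23) = 5.888×10^-7
Ω = [Ca²⁺][CO3²⁻]/Ksp = (10.3×10^-3)(0.0787×10^-3) / 5.888×10^-7 = 1.38

Ω = 1.38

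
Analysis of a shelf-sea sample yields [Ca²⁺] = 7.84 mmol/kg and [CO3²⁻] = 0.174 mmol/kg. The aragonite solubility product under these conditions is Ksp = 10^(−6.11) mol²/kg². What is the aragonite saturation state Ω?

Ω = 1.76

Ksp = 10^(−6.11) = 7.762×10^-7
Ω = [Ca²⁺][CO3²⁻]/Ksp = (7.84×10^-3)(0.174×10^-3) / 7.762×10^-7 = 1.76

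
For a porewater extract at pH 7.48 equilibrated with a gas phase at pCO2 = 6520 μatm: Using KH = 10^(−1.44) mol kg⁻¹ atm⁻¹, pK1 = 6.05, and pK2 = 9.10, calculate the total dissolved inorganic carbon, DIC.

[CO2*] = KH · pCO2 = 10^(−1.44) × 6520×10^-6 = 2.367×10^-4 mol/kg
α₀ = 1/(1 + K1/[H⁺] + K1K2/[H⁺]²) = 1/(1 + 10^+1.43 + 10^-0.19) = 0.03501
DIC = [CO2*]/α₀ = 2.367×10^-4 / 0.03501 = 6.76 mmol/kg

DIC = 6.76 mmol/kg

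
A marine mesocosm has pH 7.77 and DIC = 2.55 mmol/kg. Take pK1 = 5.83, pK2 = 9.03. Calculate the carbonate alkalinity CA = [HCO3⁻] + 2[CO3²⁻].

CA = [HCO3⁻] + 2[CO3²⁻] = (α₁ + 2α₂)·DIC
At pH 7.77: [H⁺]/K1 = 10^-1.94 = 0.011482, K2/[H⁺] = 10^-1.26 = 0.054954
α₁ = 1/(1 + 0.011482 + 0.054954) = 1/1.0664 = 0.9377; α₂ = α₁·K2/[H⁺] = 0.05153
α₁ + 2α₂ = 1.0408
CA = 1.0408 × 2.55 = 2.65 mmol/kg

CA = 2.65 mmol/kg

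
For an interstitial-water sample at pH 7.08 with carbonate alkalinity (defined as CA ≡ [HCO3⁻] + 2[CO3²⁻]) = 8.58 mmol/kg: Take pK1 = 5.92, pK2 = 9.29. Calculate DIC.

DIC = 9.11 mmol/kg

CA = [HCO3⁻] + 2[CO3²⁻] = (α₁ + 2α₂)·DIC
At pH 7.08: [H⁺]/K1 = 10^-1.16 = 0.069183, K2/[H⁺] = 10^-2.21 = 0.0061660
α₁ = 1/(1 + 0.069183 + 0.0061660) = 1/1.0753 = 0.9299; α₂ = α₁·K2/[H⁺] = 0.005734
α₁ + 2α₂ = 0.9414
DIC = CA / (α₁ + 2α₂) = 8.58 / 0.9414 = 9.11 mmol/kg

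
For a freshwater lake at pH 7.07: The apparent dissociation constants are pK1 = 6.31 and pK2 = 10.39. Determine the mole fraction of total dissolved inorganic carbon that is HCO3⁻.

α₁ = 1 / (1 + [H⁺]/K1 + K2/[H⁺]) = 1 / (1 + 10^-0.76 + 10^-3.32)
   = 1 / (1 + 0.17378 + 0.00047863) = 1/1.1743 = 0.8516

α₁ = 0.852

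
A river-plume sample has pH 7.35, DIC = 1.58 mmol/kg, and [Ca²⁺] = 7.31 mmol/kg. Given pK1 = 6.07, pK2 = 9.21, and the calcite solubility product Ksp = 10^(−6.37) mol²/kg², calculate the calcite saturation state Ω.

Ω = 0.351

α₂ = 1 / (1 + [H⁺]/K2 + [H⁺]²/(K1K2)) = 1 / (1 + 10^+1.86 + 10^+0.58)
   = 1 / (1 + 72.444 + 3.8019) = 1/77.245 = 0.01295
[CO3²⁻] = α₂ × DIC = 0.01295 × 1.58 = 0.02045 mmol/kg
Ksp = 10^(−6.37) = 4.266×10^-7
Ω = [Ca²⁺][CO3²⁻]/Ksp = (7.31×10^-3)(2.045×10^-5) / 4.266×10^-7 = 0.351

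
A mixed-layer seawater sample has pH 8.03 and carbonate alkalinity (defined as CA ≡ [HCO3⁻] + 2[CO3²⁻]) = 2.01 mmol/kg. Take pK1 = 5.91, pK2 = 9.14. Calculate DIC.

CA = [HCO3⁻] + 2[CO3²⁻] = (α₁ + 2α₂)·DIC
At pH 8.03: [H⁺]/K1 = 10^-2.12 = 0.0075858, K2/[H⁺] = 10^-1.11 = 0.077625
α₁ = 1/(1 + 0.0075858 + 0.077625) = 1/1.0852 = 0.9215; α₂ = α₁·K2/[H⁺] = 0.07153
α₁ + 2α₂ = 1.0645
DIC = CA / (α₁ + 2α₂) = 2.01 / 1.0645 = 1.89 mmol/kg

DIC = 1.89 mmol/kg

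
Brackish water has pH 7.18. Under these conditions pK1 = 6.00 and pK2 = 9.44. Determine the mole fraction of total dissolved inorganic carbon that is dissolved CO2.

α₀ = 0.0617

α₀ = 1 / (1 + K1/[H⁺] + K1K2/[H⁺]²) = 1 / (1 + 10^+1.18 + 10^-1.08)
   = 1 / (1 + 15.136 + 0.083176) = 1/16.219 = 0.06166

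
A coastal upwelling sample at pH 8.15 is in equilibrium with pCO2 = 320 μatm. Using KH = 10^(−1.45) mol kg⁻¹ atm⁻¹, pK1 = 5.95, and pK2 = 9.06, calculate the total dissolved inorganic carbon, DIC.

[CO2*] = KH · pCO2 = 10^(−1.45) × 320×10^-6 = 1.135×10^-5 mol/kg
α₀ = 1/(1 + K1/[H⁺] + K1K2/[H⁺]²) = 1/(1 + 10^+2.20 + 10^+1.29) = 0.005587
DIC = [CO2*]/α₀ = 1.135×10^-5 / 0.005587 = 2.03 mmol/kg

DIC = 2.03 mmol/kg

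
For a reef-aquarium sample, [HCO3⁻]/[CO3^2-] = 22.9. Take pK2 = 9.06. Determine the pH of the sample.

pH = 7.70

From K2 = [H⁺][CO3^2-]/[HCO3⁻]:  pH = pK2 − log₁₀([HCO3⁻]/[CO3^2-])
log₁₀(22.9) = +1.360
pH = 9.06 − (+1.360) = 7.70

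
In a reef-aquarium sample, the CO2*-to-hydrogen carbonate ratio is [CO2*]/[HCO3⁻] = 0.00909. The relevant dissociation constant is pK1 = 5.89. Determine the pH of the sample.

pH = 7.93

From K1 = [H⁺][HCO3⁻]/[CO2*]:  pH = pK1 − log₁₀([CO2*]/[HCO3⁻])
log₁₀(0.00909) = -2.041
pH = 5.89 − (-2.041) = 7.93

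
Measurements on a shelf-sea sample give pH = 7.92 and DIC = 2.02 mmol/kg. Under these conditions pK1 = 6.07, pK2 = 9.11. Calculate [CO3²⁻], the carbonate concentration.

α₂ = 1 / (1 + [H⁺]/K2 + [H⁺]²/(K1K2)) = 1 / (1 + 10^+1.19 + 10^-0.66)
   = 1 / (1 + 15.488 + 0.21878) = 1/16.707 = 0.05986
[CO3²⁻] = α₂ × DIC = 0.05986 × 2.02 = 0.121 mmol/kg

[CO3²⁻] = 0.121 mmol/kg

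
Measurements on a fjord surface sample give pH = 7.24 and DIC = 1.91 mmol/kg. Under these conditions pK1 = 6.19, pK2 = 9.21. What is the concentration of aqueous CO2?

[CO2*] = 0.155 mmol/kg

α₀ = 1 / (1 + K1/[H⁺] + K1K2/[H⁺]²) = 1 / (1 + 10^+1.05 + 10^-0.92)
   = 1 / (1 + 11.220 + 0.12023) = 1/12.340 = 0.08103
[CO2*] = α₀ × DIC = 0.08103 × 1.91 = 0.155 mmol/kg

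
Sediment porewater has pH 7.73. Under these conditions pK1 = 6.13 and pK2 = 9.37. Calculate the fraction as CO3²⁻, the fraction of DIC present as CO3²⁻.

α₂ = 0.0219

α₂ = 1 / (1 + [H⁺]/K2 + [H⁺]²/(K1K2)) = 1 / (1 + 10^+1.64 + 10^+0.04)
   = 1 / (1 + 43.652 + 1.0965) = 1/45.748 = 0.02186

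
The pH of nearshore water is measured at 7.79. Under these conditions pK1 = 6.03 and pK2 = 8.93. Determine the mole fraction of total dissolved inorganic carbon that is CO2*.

α₀ = 0.0159

α₀ = 1 / (1 + K1/[H⁺] + K1K2/[H⁺]²) = 1 / (1 + 10^+1.76 + 10^+0.62)
   = 1 / (1 + 57.544 + 4.1687) = 1/62.713 = 0.01595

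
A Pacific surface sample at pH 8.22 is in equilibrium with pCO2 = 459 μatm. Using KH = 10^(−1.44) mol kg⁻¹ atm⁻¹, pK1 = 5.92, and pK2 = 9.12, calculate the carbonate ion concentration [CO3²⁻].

[CO3²⁻] = 0.419 mmol/kg

[CO2*] = KH · pCO2 = 10^(−1.44) × 459×10^-6 = 1.667×10^-5 mol/kg
α₀ = 1/(1 + K1/[H⁺] + K1K2/[H⁺]²) = 1/(1 + 10^+2.30 + 10^+1.40) = 0.004432
DIC = [CO2*]/α₀ = 1.667×10^-5 / 0.004432 = 3.760 mmol/kg
[CO3²⁻] = α₂·DIC; α₂ = 0.1113, so [CO3²⁻] = 0.1113 × 3.760 = 0.419 mmol/kg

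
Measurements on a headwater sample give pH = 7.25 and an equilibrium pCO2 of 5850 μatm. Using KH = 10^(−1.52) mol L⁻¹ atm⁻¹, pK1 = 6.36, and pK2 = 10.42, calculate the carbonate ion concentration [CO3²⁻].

[CO3²⁻] = 0.927 μmol/L

[CO2*] = KH · pCO2 = 10^(−1.52) × 5850×10^-6 = 1.767×10^-4 mol/L
α₀ = 1/(1 + K1/[H⁺] + K1K2/[H⁺]²) = 1/(1 + 10^+0.89 + 10^-2.28) = 0.1141
DIC = [CO2*]/α₀ = 1.767×10^-4 / 0.1141 = 1.549 mmol/L
[CO3²⁻] = α₂·DIC; α₂ = 0.0005986, so [CO3²⁻] = 0.0005986 × 1.549 = 0.000927 mmol/L = 0.927 μmol/L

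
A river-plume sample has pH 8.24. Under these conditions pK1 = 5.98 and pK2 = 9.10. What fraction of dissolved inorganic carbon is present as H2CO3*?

α₀ = 1 / (1 + K1/[H⁺] + K1K2/[H⁺]²) = 1 / (1 + 10^+2.26 + 10^+1.40)
   = 1 / (1 + 181.97 + 25.119) = 1/208.09 = 0.004806

α₀ = 0.00481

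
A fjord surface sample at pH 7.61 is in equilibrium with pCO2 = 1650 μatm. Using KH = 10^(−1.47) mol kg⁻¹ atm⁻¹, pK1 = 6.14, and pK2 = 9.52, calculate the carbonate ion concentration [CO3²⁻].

[CO2*] = KH · pCO2 = 10^(−1.47) × 1650×10^-6 = 5.591×10^-5 mol/kg
α₀ = 1/(1 + K1/[H⁺] + K1K2/[H⁺]²) = 1/(1 + 10^+1.47 + 10^-0.44) = 0.03239
DIC = [CO2*]/α₀ = 5.591×10^-5 / 0.03239 = 1.726 mmol/kg
[CO3²⁻] = α₂·DIC; α₂ = 0.01176, so [CO3²⁻] = 0.01176 × 1.726 = 0.0203 mmol/kg

[CO3²⁻] = 0.0203 mmol/kg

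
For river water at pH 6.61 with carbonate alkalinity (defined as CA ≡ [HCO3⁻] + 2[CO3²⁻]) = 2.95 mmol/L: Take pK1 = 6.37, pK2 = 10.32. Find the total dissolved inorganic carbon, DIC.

CA = [HCO3⁻] + 2[CO3²⁻] = (α₁ + 2α₂)·DIC
At pH 6.61: [H⁺]/K1 = 10^-0.24 = 0.57544, K2/[H⁺] = 10^-3.71 = 0.00019498
α₁ = 1/(1 + 0.57544 + 0.00019498) = 1/1.5756 = 0.6347; α₂ = α₁·K2/[H⁺] = 0.0001237
α₁ + 2α₂ = 0.6349
DIC = CA / (α₁ + 2α₂) = 2.95 / 0.6349 = 4.65 mmol/L

DIC = 4.65 mmol/L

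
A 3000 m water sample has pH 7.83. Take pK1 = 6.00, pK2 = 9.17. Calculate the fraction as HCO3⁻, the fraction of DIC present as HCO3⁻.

α₁ = 1 / (1 + [H⁺]/K1 + K2/[H⁺]) = 1 / (1 + 10^-1.83 + 10^-1.34)
   = 1 / (1 + 0.014791 + 0.045709) = 1/1.0605 = 0.9430

α₁ = 0.943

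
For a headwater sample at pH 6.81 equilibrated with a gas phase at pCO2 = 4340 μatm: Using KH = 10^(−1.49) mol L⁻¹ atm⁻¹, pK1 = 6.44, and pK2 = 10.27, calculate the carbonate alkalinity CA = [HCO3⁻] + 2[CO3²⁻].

CA = 0.329 mmol/L

[CO2*] = KH · pCO2 = 10^(−1.49) × 4340×10^-6 = 1.404×10^-4 mol/L
α₀ = 1/(1 + K1/[H⁺] + K1K2/[H⁺]²) = 1/(1 + 10^+0.37 + 10^-3.09) = 0.2989
DIC = [CO2*]/α₀ = 1.404×10^-4 / 0.2989 = 0.4698 mmol/L
CA = (α₁ + 2α₂)·DIC = (0.7008 + 2×0.0002430) × 0.4698 = 0.329 mmol/L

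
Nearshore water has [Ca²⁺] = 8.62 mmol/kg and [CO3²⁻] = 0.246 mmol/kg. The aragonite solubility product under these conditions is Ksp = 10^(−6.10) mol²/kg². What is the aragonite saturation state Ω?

Ksp = 10^(−6.10) = 7.943×10^-7
Ω = [Ca²⁺][CO3²⁻]/Ksp = (8.62×10^-3)(0.246×10^-3) / 7.943×10^-7 = 2.67

Ω = 2.67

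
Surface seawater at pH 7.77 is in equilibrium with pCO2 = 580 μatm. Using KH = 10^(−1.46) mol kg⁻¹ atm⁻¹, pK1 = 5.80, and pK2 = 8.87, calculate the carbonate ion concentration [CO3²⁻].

[CO3²⁻] = 0.149 mmol/kg

[CO2*] = KH · pCO2 = 10^(−1.46) × 580×10^-6 = 2.011×10^-5 mol/kg
α₀ = 1/(1 + K1/[H⁺] + K1K2/[H⁺]²) = 1/(1 + 10^+1.97 + 10^+0.87) = 0.009829
DIC = [CO2*]/α₀ = 2.011×10^-5 / 0.009829 = 2.046 mmol/kg
[CO3²⁻] = α₂·DIC; α₂ = 0.07286, so [CO3²⁻] = 0.07286 × 2.046 = 0.149 mmol/kg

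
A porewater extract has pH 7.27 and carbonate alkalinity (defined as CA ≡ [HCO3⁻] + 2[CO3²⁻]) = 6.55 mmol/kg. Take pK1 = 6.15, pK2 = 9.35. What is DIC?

CA = [HCO3⁻] + 2[CO3²⁻] = (α₁ + 2α₂)·DIC
At pH 7.27: [H⁺]/K1 = 10^-1.12 = 0.075858, K2/[H⁺] = 10^-2.08 = 0.0083176
α₁ = 1/(1 + 0.075858 + 0.0083176) = 1/1.0842 = 0.9224; α₂ = α₁·K2/[H⁺] = 0.007672
α₁ + 2α₂ = 0.9377
DIC = CA / (α₁ + 2α₂) = 6.55 / 0.9377 = 6.99 mmol/kg

DIC = 6.99 mmol/kg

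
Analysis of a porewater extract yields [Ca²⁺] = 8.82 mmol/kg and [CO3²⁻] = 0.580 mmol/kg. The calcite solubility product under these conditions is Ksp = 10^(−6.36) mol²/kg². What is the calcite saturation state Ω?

Ω = 11.7

Ksp = 10^(−6.36) = 4.365×10^-7
Ω = [Ca²⁺][CO3²⁻]/Ksp = (8.82×10^-3)(0.580×10^-3) / 4.365×10^-7 = 11.7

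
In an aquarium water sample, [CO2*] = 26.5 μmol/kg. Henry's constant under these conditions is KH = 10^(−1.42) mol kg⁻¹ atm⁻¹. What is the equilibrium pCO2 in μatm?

pCO2 = 697 μatm

KH = 10^(−1.42) = 3.802×10^-2 mol kg⁻¹ atm⁻¹
pCO2 = [CO2*]/KH = 26.5×10^-6 / 3.802×10^-2 = 6.97×10^-4 atm = 697 μatm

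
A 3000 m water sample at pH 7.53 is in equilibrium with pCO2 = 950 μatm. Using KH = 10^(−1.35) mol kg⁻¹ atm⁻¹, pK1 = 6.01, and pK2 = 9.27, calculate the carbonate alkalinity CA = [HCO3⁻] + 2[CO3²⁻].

[CO2*] = KH · pCO2 = 10^(−1.35) × 950×10^-6 = 4.243×10^-5 mol/kg
α₀ = 1/(1 + K1/[H⁺] + K1K2/[H⁺]²) = 1/(1 + 10^+1.52 + 10^-0.22) = 0.02881
DIC = [CO2*]/α₀ = 4.243×10^-5 / 0.02881 = 1.473 mmol/kg
CA = (α₁ + 2α₂)·DIC = (0.9538 + 2×0.01736) × 1.473 = 1.46 mmol/kg

CA = 1.46 mmol/kg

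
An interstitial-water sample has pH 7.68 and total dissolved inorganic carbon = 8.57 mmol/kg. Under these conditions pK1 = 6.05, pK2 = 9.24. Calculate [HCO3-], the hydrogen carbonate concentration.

α₁ = 1 / (1 + [H⁺]/K1 + K2/[H⁺]) = 1 / (1 + 10^-1.63 + 10^-1.56)
   = 1 / (1 + 0.023442 + 0.027542) = 1/1.0510 = 0.9515
[HCO3⁻] = α₁ × DIC = 0.9515 × 8.57 = 8.15 mmol/kg

[HCO3⁻] = 8.15 mmol/kg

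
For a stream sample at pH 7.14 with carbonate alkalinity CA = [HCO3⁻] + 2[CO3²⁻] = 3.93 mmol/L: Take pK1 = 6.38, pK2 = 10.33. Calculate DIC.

CA = [HCO3⁻] + 2[CO3²⁻] = (α₁ + 2α₂)·DIC
At pH 7.14: [H⁺]/K1 = 10^-0.76 = 0.17378, K2/[H⁺] = 10^-3.19 = 0.00064565
α₁ = 1/(1 + 0.17378 + 0.00064565) = 1/1.1744 = 0.8515; α₂ = α₁·K2/[H⁺] = 0.0005498
α₁ + 2α₂ = 0.8526
DIC = CA / (α₁ + 2α₂) = 3.93 / 0.8526 = 4.61 mmol/L

DIC = 4.61 mmol/L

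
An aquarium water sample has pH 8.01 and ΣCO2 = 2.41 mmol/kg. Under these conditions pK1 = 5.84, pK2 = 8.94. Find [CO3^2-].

[CO3²⁻] = 0.252 mmol/kg

α₂ = 1 / (1 + [H⁺]/K2 + [H⁺]²/(K1K2)) = 1 / (1 + 10^+0.93 + 10^-1.24)
   = 1 / (1 + 8.5114 + 0.057544) = 1/9.5689 = 0.1045
[CO3²⁻] = α₂ × DIC = 0.1045 × 2.41 = 0.252 mmol/kg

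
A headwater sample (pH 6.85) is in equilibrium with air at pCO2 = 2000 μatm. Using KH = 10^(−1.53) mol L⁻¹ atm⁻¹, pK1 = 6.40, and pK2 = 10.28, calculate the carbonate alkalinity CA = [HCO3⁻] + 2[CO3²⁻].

[CO2*] = KH · pCO2 = 10^(−1.53) × 2000×10^-6 = 5.902×10^-5 mol/L
α₀ = 1/(1 + K1/[H⁺] + K1K2/[H⁺]²) = 1/(1 + 10^+0.45 + 10^-2.98) = 0.2618
DIC = [CO2*]/α₀ = 5.902×10^-5 / 0.2618 = 0.2254 mmol/L
CA = (α₁ + 2α₂)·DIC = (0.7379 + 2×0.0002742) × 0.2254 = 0.166 mmol/L

CA = 0.166 mmol/L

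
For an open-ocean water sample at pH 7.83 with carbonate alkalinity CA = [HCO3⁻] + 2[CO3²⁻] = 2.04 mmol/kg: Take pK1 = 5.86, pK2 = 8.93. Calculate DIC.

DIC = 1.92 mmol/kg

CA = [HCO3⁻] + 2[CO3²⁻] = (α₁ + 2α₂)·DIC
At pH 7.83: [H⁺]/K1 = 10^-1.97 = 0.010715, K2/[H⁺] = 10^-1.10 = 0.079433
α₁ = 1/(1 + 0.010715 + 0.079433) = 1/1.0901 = 0.9173; α₂ = α₁·K2/[H⁺] = 0.07286
α₁ + 2α₂ = 1.0630
DIC = CA / (α₁ + 2α₂) = 2.04 / 1.0630 = 1.92 mmol/kg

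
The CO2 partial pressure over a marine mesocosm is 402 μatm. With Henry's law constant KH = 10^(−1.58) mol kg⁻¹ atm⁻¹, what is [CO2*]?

[CO2*] = 10.6 μmol/kg

KH = 10^(−1.58) = 2.630×10^-2 mol kg⁻¹ atm⁻¹
[CO2*] = KH · pCO2 = 2.630×10^-2 × 402×10^-6 atm = 1.06×10^-5 mol/kg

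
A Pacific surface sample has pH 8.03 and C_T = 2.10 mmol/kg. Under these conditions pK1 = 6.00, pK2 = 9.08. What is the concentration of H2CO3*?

[CO2*] = 17.8 μmol/kg

α₀ = 1 / (1 + K1/[H⁺] + K1K2/[H⁺]²) = 1 / (1 + 10^+2.03 + 10^+0.98)
   = 1 / (1 + 107.15 + 9.5499) = 1/117.70 = 0.008496
[CO2*] = α₀ × DIC = 0.008496 × 2.10 = 0.0178 mmol/kg = 17.8 μmol/kg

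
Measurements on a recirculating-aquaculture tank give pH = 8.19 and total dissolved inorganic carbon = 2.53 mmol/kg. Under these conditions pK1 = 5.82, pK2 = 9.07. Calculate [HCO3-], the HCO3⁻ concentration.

[HCO3⁻] = 2.23 mmol/kg

α₁ = 1 / (1 + [H⁺]/K1 + K2/[H⁺]) = 1 / (1 + 10^-2.37 + 10^-0.88)
   = 1 / (1 + 0.0042658 + 0.13183) = 1/1.1361 = 0.8802
[HCO3⁻] = α₁ × DIC = 0.8802 × 2.53 = 2.23 mmol/kg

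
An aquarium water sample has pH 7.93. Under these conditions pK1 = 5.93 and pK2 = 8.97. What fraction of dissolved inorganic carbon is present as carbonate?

α₂ = 0.0828

α₂ = 1 / (1 + [H⁺]/K2 + [H⁺]²/(K1K2)) = 1 / (1 + 10^+1.04 + 10^-0.96)
   = 1 / (1 + 10.965 + 0.10965) = 1/12.074 = 0.08282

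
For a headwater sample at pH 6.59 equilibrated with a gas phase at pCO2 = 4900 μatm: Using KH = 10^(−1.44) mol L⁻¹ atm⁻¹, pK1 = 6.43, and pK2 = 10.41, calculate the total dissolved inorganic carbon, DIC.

[CO2*] = KH · pCO2 = 10^(−1.44) × 4900×10^-6 = 1.779×10^-4 mol/L
α₀ = 1/(1 + K1/[H⁺] + K1K2/[H⁺]²) = 1/(1 + 10^+0.16 + 10^-3.66) = 0.4089
DIC = [CO2*]/α₀ = 1.779×10^-4 / 0.4089 = 0.435 mmol/L

DIC = 0.435 mmol/L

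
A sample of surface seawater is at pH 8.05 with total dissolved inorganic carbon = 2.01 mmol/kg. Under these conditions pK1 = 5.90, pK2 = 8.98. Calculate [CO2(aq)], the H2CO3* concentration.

[CO2*] = 12.7 μmol/kg

α₀ = 1 / (1 + K1/[H⁺] + K1K2/[H⁺]²) = 1 / (1 + 10^+2.15 + 10^+1.22)
   = 1 / (1 + 141.25 + 16.596) = 1/158.85 = 0.006295
[CO2*] = α₀ × DIC = 0.006295 × 2.01 = 0.0127 mmol/kg = 12.7 μmol/kg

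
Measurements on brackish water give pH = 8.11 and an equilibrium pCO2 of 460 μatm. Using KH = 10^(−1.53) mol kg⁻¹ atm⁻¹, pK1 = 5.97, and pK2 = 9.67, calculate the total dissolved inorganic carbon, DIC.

[CO2*] = KH · pCO2 = 10^(−1.53) × 460×10^-6 = 1.358×10^-5 mol/kg
α₀ = 1/(1 + K1/[H⁺] + K1K2/[H⁺]²) = 1/(1 + 10^+2.14 + 10^+0.58) = 0.007001
DIC = [CO2*]/α₀ = 1.358×10^-5 / 0.007001 = 1.94 mmol/kg

DIC = 1.94 mmol/kg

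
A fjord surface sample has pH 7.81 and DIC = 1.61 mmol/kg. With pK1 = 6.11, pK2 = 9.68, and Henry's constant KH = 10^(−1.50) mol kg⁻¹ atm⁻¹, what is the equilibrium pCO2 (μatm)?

pCO2 = 983 μatm

α₀ = 1 / (1 + K1/[H⁺] + K1K2/[H⁺]²) = 1 / (1 + 10^+1.70 + 10^-0.17)
   = 1 / (1 + 50.119 + 0.67608) = 1/51.795 = 0.01931
[CO2*] = α₀ × DIC = 0.01931 × 1.61 = 0.03108 mmol/kg
pCO2 = [CO2*]/KH = 3.108×10^-5 / 3.162×10^-2 = 983 μatm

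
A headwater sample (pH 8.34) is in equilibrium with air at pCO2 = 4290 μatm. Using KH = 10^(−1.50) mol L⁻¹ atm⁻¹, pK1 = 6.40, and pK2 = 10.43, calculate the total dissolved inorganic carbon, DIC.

[CO2*] = KH · pCO2 = 10^(−1.50) × 4290×10^-6 = 1.357×10^-4 mol/L
α₀ = 1/(1 + K1/[H⁺] + K1K2/[H⁺]²) = 1/(1 + 10^+1.94 + 10^-0.15) = 0.01126
DIC = [CO2*]/α₀ = 1.357×10^-4 / 0.01126 = 12.0 mmol/L

DIC = 12.0 mmol/L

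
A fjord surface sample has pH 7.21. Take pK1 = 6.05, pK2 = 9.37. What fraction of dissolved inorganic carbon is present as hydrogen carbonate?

α₁ = 0.929

α₁ = 1 / (1 + [H⁺]/K1 + K2/[H⁺]) = 1 / (1 + 10^-1.16 + 10^-2.16)
   = 1 / (1 + 0.069183 + 0.0069183) = 1/1.0761 = 0.9293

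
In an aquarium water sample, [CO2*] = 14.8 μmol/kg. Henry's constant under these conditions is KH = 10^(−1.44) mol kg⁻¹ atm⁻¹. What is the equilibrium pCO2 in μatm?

KH = 10^(−1.44) = 3.631×10^-2 mol kg⁻¹ atm⁻¹
pCO2 = [CO2*]/KH = 14.8×10^-6 / 3.631×10^-2 = 4.08×10^-4 atm = 408 μatm

pCO2 = 408 μatm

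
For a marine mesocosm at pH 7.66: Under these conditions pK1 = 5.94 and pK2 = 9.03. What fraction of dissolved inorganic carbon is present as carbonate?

α₂ = 0.0402

α₂ = 1 / (1 + [H⁺]/K2 + [H⁺]²/(K1K2)) = 1 / (1 + 10^+1.37 + 10^-0.35)
   = 1 / (1 + 23.442 + 0.44668) = 1/24.889 = 0.04018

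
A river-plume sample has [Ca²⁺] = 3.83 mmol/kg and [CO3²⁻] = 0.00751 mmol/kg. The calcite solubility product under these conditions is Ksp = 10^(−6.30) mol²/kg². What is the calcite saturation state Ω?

Ω = 0.0574

Ksp = 10^(−6.30) = 5.012×10^-7
Ω = [Ca²⁺][CO3²⁻]/Ksp = (3.83×10^-3)(0.00751×10^-3) / 5.012×10^-7 = 0.0574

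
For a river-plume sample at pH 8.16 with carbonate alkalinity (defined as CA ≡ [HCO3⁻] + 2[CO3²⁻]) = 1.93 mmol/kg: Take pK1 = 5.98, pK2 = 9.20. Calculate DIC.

DIC = 1.79 mmol/kg

CA = [HCO3⁻] + 2[CO3²⁻] = (α₁ + 2α₂)·DIC
At pH 8.16: [H⁺]/K1 = 10^-2.18 = 0.0066069, K2/[H⁺] = 10^-1.04 = 0.091201
α₁ = 1/(1 + 0.0066069 + 0.091201) = 1/1.0978 = 0.9109; α₂ = α₁·K2/[H⁺] = 0.08308
α₁ + 2α₂ = 1.0771
DIC = CA / (α₁ + 2α₂) = 1.93 / 1.0771 = 1.79 mmol/kg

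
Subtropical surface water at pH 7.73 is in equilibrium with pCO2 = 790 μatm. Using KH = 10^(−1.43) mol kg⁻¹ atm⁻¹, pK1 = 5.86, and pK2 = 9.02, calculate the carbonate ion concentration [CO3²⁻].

[CO3²⁻] = 0.112 mmol/kg

[CO2*] = KH · pCO2 = 10^(−1.43) × 790×10^-6 = 2.935×10^-5 mol/kg
α₀ = 1/(1 + K1/[H⁺] + K1K2/[H⁺]²) = 1/(1 + 10^+1.87 + 10^+0.58) = 0.01267
DIC = [CO2*]/α₀ = 2.935×10^-5 / 0.01267 = 2.317 mmol/kg
[CO3²⁻] = α₂·DIC; α₂ = 0.04817, so [CO3²⁻] = 0.04817 × 2.317 = 0.112 mmol/kg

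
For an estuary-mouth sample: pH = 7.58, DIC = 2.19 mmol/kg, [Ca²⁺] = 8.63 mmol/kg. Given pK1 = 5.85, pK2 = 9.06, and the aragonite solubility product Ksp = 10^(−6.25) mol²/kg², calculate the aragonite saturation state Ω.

Ω = 1.06

α₂ = 1 / (1 + [H⁺]/K2 + [H⁺]²/(K1K2)) = 1 / (1 + 10^+1.48 + 10^-0.25)
   = 1 / (1 + 30.200 + 0.56234) = 1/31.762 = 0.03148
[CO3²⁻] = α₂ × DIC = 0.03148 × 2.19 = 0.06895 mmol/kg
Ksp = 10^(−6.25) = 5.623×10^-7
Ω = [Ca²⁺][CO3²⁻]/Ksp = (8.63×10^-3)(6.895×10^-5) / 5.623×10^-7 = 1.06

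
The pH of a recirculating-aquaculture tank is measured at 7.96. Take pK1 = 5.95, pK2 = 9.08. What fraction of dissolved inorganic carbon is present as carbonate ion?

α₂ = 0.0699

α₂ = 1 / (1 + [H⁺]/K2 + [H⁺]²/(K1K2)) = 1 / (1 + 10^+1.12 + 10^-0.89)
   = 1 / (1 + 13.183 + 0.12882) = 1/14.311 = 0.06987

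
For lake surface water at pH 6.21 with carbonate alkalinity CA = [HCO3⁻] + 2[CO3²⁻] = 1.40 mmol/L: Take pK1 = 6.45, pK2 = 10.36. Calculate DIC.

DIC = 3.83 mmol/L

CA = [HCO3⁻] + 2[CO3²⁻] = (α₁ + 2α₂)·DIC
At pH 6.21: [H⁺]/K1 = 10^0.24 = 1.7378, K2/[H⁺] = 10^-4.15 = 7.0795×10^-5
α₁ = 1/(1 + 1.7378 + 7.0795×10^-5) = 1/2.7379 = 0.3652; α₂ = α₁·K2/[H⁺] = 2.586×10^-5
α₁ + 2α₂ = 0.3653
DIC = CA / (α₁ + 2α₂) = 1.40 / 0.3653 = 3.83 mmol/L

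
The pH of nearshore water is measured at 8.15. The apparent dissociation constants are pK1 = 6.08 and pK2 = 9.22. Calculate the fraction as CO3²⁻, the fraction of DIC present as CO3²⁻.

α₂ = 1 / (1 + [H⁺]/K2 + [H⁺]²/(K1K2)) = 1 / (1 + 10^+1.07 + 10^-1.00)
   = 1 / (1 + 11.749 + 0.10000) = 1/12.849 = 0.07783

α₂ = 0.0778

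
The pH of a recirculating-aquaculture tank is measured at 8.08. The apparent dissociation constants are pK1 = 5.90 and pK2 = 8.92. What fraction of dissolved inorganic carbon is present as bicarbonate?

α₁ = 0.869

α₁ = 1 / (1 + [H⁺]/K1 + K2/[H⁺]) = 1 / (1 + 10^-2.18 + 10^-0.84)
   = 1 / (1 + 0.0066069 + 0.14454) = 1/1.1512 = 0.8687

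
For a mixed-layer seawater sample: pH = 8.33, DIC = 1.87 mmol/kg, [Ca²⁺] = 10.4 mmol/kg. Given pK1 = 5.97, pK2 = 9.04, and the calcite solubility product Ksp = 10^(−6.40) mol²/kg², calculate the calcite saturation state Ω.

α₂ = 1 / (1 + [H⁺]/K2 + [H⁺]²/(K1K2)) = 1 / (1 + 10^+0.71 + 10^-1.65)
   = 1 / (1 + 5.1286 + 0.022387) = 1/6.1510 = 0.1626
[CO3²⁻] = α₂ × DIC = 0.1626 × 1.87 = 0.3040 mmol/kg
Ksp = 10^(−6.40) = 3.981×10^-7
Ω = [Ca²⁺][CO3²⁻]/Ksp = (10.4×10^-3)(3.040×10^-4) / 3.981×10^-7 = 7.94

Ω = 7.94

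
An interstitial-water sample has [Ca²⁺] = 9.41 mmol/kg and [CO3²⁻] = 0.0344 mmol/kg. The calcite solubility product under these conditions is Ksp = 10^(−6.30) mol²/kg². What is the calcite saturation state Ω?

Ksp = 10^(−6.30) = 5.012×10^-7
Ω = [Ca²⁺][CO3²⁻]/Ksp = (9.41×10^-3)(0.0344×10^-3) / 5.012×10^-7 = 0.646

Ω = 0.646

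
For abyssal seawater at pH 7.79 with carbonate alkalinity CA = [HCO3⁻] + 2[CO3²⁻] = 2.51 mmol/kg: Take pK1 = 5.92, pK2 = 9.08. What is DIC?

CA = [HCO3⁻] + 2[CO3²⁻] = (α₁ + 2α₂)·DIC
At pH 7.79: [H⁺]/K1 = 10^-1.87 = 0.013490, K2/[H⁺] = 10^-1.29 = 0.051286
α₁ = 1/(1 + 0.013490 + 0.051286) = 1/1.0648 = 0.9392; α₂ = α₁·K2/[H⁺] = 0.04817
α₁ + 2α₂ = 1.0355
DIC = CA / (α₁ + 2α₂) = 2.51 / 1.0355 = 2.42 mmol/kg

DIC = 2.42 mmol/kg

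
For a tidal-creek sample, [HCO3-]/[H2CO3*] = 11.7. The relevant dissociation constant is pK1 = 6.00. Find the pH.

From K1 = [H⁺][HCO3-]/[H2CO3*]:  pH = pK1 + log₁₀([HCO3-]/[H2CO3*])
log₁₀(11.7) = +1.068
pH = 6.00 + (+1.068) = 7.07

pH = 7.07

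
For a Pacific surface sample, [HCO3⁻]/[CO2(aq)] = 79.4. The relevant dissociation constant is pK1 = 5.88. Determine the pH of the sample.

pH = 7.78

From K1 = [H⁺][HCO3⁻]/[CO2(aq)]:  pH = pK1 + log₁₀([HCO3⁻]/[CO2(aq)])
log₁₀(79.4) = +1.900
pH = 5.88 + (+1.900) = 7.78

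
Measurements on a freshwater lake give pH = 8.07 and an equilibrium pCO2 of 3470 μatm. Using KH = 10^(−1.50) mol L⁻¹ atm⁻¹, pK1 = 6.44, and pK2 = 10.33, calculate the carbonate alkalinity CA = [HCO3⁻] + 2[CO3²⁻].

[CO2*] = KH · pCO2 = 10^(−1.50) × 3470×10^-6 = 1.097×10^-4 mol/L
α₀ = 1/(1 + K1/[H⁺] + K1K2/[H⁺]²) = 1/(1 + 10^+1.63 + 10^-0.63) = 0.02278
DIC = [CO2*]/α₀ = 1.097×10^-4 / 0.02278 = 4.816 mmol/L
CA = (α₁ + 2α₂)·DIC = (0.9719 + 2×0.005341) × 4.816 = 4.73 mmol/L

CA = 4.73 mmol/L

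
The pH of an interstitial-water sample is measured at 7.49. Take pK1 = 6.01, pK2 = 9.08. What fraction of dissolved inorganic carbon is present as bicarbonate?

α₁ = 0.944

α₁ = 1 / (1 + [H⁺]/K1 + K2/[H⁺]) = 1 / (1 + 10^-1.48 + 10^-1.59)
   = 1 / (1 + 0.033113 + 0.025704) = 1/1.0588 = 0.9445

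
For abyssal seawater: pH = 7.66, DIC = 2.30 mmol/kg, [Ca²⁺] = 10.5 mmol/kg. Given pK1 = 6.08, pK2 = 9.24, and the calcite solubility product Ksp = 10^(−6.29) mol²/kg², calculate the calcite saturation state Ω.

Ω = 1.18

α₂ = 1 / (1 + [H⁺]/K2 + [H⁺]²/(K1K2)) = 1 / (1 + 10^+1.58 + 10^+0.00)
   = 1 / (1 + 38.019 + 1.0000) = 1/40.019 = 0.02499
[CO3²⁻] = α₂ × DIC = 0.02499 × 2.30 = 0.05747 mmol/kg
Ksp = 10^(−6.29) = 5.129×10^-7
Ω = [Ca²⁺][CO3²⁻]/Ksp = (10.5×10^-3)(5.747×10^-5) / 5.129×10^-7 = 1.18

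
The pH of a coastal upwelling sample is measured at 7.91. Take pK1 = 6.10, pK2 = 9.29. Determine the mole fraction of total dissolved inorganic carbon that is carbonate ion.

α₂ = 1 / (1 + [H⁺]/K2 + [H⁺]²/(K1K2)) = 1 / (1 + 10^+1.38 + 10^-0.43)
   = 1 / (1 + 23.988 + 0.37154) = 1/25.360 = 0.03943

α₂ = 0.0394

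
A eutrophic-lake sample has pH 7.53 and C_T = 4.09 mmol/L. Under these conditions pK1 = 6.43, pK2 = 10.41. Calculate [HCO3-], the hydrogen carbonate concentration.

α₁ = 1 / (1 + [H⁺]/K1 + K2/[H⁺]) = 1 / (1 + 10^-1.10 + 10^-2.88)
   = 1 / (1 + 0.079433 + 0.0013183) = 1/1.0808 = 0.9253
[HCO3⁻] = α₁ × DIC = 0.9253 × 4.09 = 3.78 mmol/L

[HCO3⁻] = 3.78 mmol/L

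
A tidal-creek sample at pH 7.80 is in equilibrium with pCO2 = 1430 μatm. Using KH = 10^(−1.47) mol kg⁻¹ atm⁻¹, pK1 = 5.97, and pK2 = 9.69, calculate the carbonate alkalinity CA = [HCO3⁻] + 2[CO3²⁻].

[CO2*] = KH · pCO2 = 10^(−1.47) × 1430×10^-6 = 4.845×10^-5 mol/kg
α₀ = 1/(1 + K1/[H⁺] + K1K2/[H⁺]²) = 1/(1 + 10^+1.83 + 10^-0.06) = 0.01439
DIC = [CO2*]/α₀ = 4.845×10^-5 / 0.01439 = 3.367 mmol/kg
CA = (α₁ + 2α₂)·DIC = (0.9731 + 2×0.01254) × 3.367 = 3.36 mmol/kg

CA = 3.36 mmol/kg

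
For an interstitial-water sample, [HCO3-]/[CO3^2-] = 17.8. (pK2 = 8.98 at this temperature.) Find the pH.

pH = 7.73

From K2 = [H⁺][CO3^2-]/[HCO3-]:  pH = pK2 − log₁₀([HCO3-]/[CO3^2-])
log₁₀(17.8) = +1.250
pH = 8.98 − (+1.250) = 7.73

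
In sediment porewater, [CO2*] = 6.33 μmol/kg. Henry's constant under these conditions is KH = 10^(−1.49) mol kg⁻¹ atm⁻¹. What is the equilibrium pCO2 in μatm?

pCO2 = 196 μatm

KH = 10^(−1.49) = 3.236×10^-2 mol kg⁻¹ atm⁻¹
pCO2 = [CO2*]/KH = 6.33×10^-6 / 3.236×10^-2 = 1.96×10^-4 atm = 196 μatm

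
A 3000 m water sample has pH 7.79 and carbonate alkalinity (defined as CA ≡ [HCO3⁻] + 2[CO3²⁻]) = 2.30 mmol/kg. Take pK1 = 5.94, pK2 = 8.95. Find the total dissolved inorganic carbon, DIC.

DIC = 2.19 mmol/kg

CA = [HCO3⁻] + 2[CO3²⁻] = (α₁ + 2α₂)·DIC
At pH 7.79: [H⁺]/K1 = 10^-1.85 = 0.014125, K2/[H⁺] = 10^-1.16 = 0.069183
α₁ = 1/(1 + 0.014125 + 0.069183) = 1/1.0833 = 0.9231; α₂ = α₁·K2/[H⁺] = 0.06386
α₁ + 2α₂ = 1.0508
DIC = CA / (α₁ + 2α₂) = 2.30 / 1.0508 = 2.19 mmol/kg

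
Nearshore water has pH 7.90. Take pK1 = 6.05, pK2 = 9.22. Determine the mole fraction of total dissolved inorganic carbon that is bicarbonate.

α₁ = 1 / (1 + [H⁺]/K1 + K2/[H⁺]) = 1 / (1 + 10^-1.85 + 10^-1.32)
   = 1 / (1 + 0.014125 + 0.047863) = 1/1.0620 = 0.9416

α₁ = 0.942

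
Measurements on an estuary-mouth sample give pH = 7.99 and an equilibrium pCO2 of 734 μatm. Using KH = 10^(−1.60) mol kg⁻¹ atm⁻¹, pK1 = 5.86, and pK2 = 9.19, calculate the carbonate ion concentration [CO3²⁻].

[CO2*] = KH · pCO2 = 10^(−1.60) × 734×10^-6 = 1.844×10^-5 mol/kg
α₀ = 1/(1 + K1/[H⁺] + K1K2/[H⁺]²) = 1/(1 + 10^+2.13 + 10^+0.93) = 0.006925
DIC = [CO2*]/α₀ = 1.844×10^-5 / 0.006925 = 2.662 mmol/kg
[CO3²⁻] = α₂·DIC; α₂ = 0.05894, so [CO3²⁻] = 0.05894 × 2.662 = 0.157 mmol/kg

[CO3²⁻] = 0.157 mmol/kg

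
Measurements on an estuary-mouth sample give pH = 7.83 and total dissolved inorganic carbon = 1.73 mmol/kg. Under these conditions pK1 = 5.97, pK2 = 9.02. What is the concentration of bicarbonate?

[HCO3⁻] = 1.60 mmol/kg

α₁ = 1 / (1 + [H⁺]/K1 + K2/[H⁺]) = 1 / (1 + 10^-1.86 + 10^-1.19)
   = 1 / (1 + 0.013804 + 0.064565) = 1/1.0784 = 0.9273
[HCO3⁻] = α₁ × DIC = 0.9273 × 1.73 = 1.60 mmol/kg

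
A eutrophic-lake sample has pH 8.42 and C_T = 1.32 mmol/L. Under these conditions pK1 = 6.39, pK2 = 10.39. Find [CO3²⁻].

α₂ = 1 / (1 + [H⁺]/K2 + [H⁺]²/(K1K2)) = 1 / (1 + 10^+1.97 + 10^-0.06)
   = 1 / (1 + 93.325 + 0.87096) = 1/95.196 = 0.01050
[CO3²⁻] = α₂ × DIC = 0.01050 × 1.32 = 0.0139 mmol/L = 13.9 μmol/L

[CO3²⁻] = 13.9 μmol/L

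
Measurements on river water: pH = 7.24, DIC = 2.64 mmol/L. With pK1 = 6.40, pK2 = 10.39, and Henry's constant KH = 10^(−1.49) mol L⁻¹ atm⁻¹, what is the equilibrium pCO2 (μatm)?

α₀ = 1 / (1 + K1/[H⁺] + K1K2/[H⁺]²) = 1 / (1 + 10^+0.84 + 10^-2.31)
   = 1 / (1 + 6.9183 + 0.0048978) = 1/7.9232 = 0.1262
[CO2*] = α₀ × DIC = 0.1262 × 2.64 = 0.3332 mmol/L
pCO2 = [CO2*]/KH = 3.332×10^-4 / 3.236×10^-2 = 1.03×10^4 μatm

pCO2 = 1.03×10^4 μatm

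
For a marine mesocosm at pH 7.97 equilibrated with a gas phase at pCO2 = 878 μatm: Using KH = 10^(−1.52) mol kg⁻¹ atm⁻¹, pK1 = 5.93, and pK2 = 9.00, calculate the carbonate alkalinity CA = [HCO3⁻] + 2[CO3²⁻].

[CO2*] = KH · pCO2 = 10^(−1.52) × 878×10^-6 = 2.652×10^-5 mol/kg
α₀ = 1/(1 + K1/[H⁺] + K1K2/[H⁺]²) = 1/(1 + 10^+2.04 + 10^+1.01) = 0.008273
DIC = [CO2*]/α₀ = 2.652×10^-5 / 0.008273 = 3.205 mmol/kg
CA = (α₁ + 2α₂)·DIC = (0.9071 + 2×0.08465) × 3.205 = 3.45 mmol/kg

CA = 3.45 mmol/kg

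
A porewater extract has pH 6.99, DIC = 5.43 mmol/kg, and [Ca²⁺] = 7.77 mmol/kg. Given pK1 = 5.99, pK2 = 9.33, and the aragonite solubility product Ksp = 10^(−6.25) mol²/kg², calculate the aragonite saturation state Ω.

α₂ = 1 / (1 + [H⁺]/K2 + [H⁺]²/(K1K2)) = 1 / (1 + 10^+2.34 + 10^+1.34)
   = 1 / (1 + 218.78 + 21.878) = 1/241.65 = 0.004138
[CO3²⁻] = α₂ × DIC = 0.004138 × 5.43 = 0.02247 mmol/kg
Ksp = 10^(−6.25) = 5.623×10^-7
Ω = [Ca²⁺][CO3²⁻]/Ksp = (7.77×10^-3)(2.247×10^-5) / 5.623×10^-7 = 0.310

Ω = 0.310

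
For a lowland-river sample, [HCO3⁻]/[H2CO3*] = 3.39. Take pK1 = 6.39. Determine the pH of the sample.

pH = 6.92

From K1 = [H⁺][HCO3⁻]/[H2CO3*]:  pH = pK1 + log₁₀([HCO3⁻]/[H2CO3*])
log₁₀(3.39) = +0.530
pH = 6.39 + (+0.530) = 6.92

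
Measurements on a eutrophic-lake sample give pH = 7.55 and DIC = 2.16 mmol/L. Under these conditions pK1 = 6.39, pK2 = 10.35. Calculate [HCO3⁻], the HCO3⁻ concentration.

α₁ = 1 / (1 + [H⁺]/K1 + K2/[H⁺]) = 1 / (1 + 10^-1.16 + 10^-2.80)
   = 1 / (1 + 0.069183 + 0.0015849) = 1/1.0708 = 0.9339
[HCO3⁻] = α₁ × DIC = 0.9339 × 2.16 = 2.02 mmol/L

[HCO3⁻] = 2.02 mmol/L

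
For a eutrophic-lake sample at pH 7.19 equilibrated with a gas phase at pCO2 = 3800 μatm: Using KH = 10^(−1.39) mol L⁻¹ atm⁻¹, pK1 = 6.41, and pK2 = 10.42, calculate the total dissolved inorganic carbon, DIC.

DIC = 1.09 mmol/L

[CO2*] = KH · pCO2 = 10^(−1.39) × 3800×10^-6 = 1.548×10^-4 mol/L
α₀ = 1/(1 + K1/[H⁺] + K1K2/[H⁺]²) = 1/(1 + 10^+0.78 + 10^-2.45) = 0.1423
DIC = [CO2*]/α₀ = 1.548×10^-4 / 0.1423 = 1.09 mmol/L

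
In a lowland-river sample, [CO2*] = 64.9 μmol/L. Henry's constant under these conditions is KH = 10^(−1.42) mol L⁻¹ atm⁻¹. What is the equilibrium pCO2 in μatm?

pCO2 = 1710 μatm

KH = 10^(−1.42) = 3.802×10^-2 mol L⁻¹ atm⁻¹
pCO2 = [CO2*]/KH = 64.9×10^-6 / 3.802×10^-2 = 1.71×10^-3 atm = 1710 μatm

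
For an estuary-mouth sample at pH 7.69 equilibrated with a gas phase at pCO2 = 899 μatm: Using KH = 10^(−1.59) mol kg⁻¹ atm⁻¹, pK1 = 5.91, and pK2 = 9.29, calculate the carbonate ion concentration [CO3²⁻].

[CO2*] = KH · pCO2 = 10^(−1.59) × 899×10^-6 = 2.311×10^-5 mol/kg
α₀ = 1/(1 + K1/[H⁺] + K1K2/[H⁺]²) = 1/(1 + 10^+1.78 + 10^+0.18) = 0.01593
DIC = [CO2*]/α₀ = 2.311×10^-5 / 0.01593 = 1.450 mmol/kg
[CO3²⁻] = α₂·DIC; α₂ = 0.02411, so [CO3²⁻] = 0.02411 × 1.450 = 0.0350 mmol/kg

[CO3²⁻] = 0.0350 mmol/kg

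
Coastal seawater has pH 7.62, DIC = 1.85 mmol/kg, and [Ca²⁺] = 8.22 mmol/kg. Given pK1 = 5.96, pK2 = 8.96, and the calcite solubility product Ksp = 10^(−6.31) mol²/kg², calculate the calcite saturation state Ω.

α₂ = 1 / (1 + [H⁺]/K2 + [H⁺]²/(K1K2)) = 1 / (1 + 10^+1.34 + 10^-0.32)
   = 1 / (1 + 21.878 + 0.47863) = 1/23.356 = 0.04282
[CO3²⁻] = α₂ × DIC = 0.04282 × 1.85 = 0.07921 mmol/kg
Ksp = 10^(−6.31) = 4.898×10^-7
Ω = [Ca²⁺][CO3²⁻]/Ksp = (8.22×10^-3)(7.921×10^-5) / 4.898×10^-7 = 1.33

Ω = 1.33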